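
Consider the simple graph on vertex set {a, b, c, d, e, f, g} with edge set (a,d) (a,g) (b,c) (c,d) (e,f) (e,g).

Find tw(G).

1

A width-1 tree decomposition is:
Bags: B1 = {e, f}  B2 = {e, g}  B3 = {a, g}  B4 = {a, d}  B5 = {c, d}  B6 = {b, c}
Tree: B1–B2, B2–B3, B3–B4, B4–B5, B5–B6
The largest bag has 2 vertices, giving width 1; this decomposition certifies tw(G) ≤ 1. G has an edge, so its treewidth is at least 1. Combining the bounds, tw(G) = 1.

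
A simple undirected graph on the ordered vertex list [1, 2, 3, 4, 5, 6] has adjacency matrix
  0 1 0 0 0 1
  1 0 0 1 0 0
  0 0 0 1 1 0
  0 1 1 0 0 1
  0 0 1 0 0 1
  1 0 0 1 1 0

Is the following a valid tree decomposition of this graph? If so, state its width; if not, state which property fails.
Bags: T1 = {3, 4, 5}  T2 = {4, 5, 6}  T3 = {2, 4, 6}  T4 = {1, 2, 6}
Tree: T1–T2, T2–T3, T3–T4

Checking the three conditions: (i) the bags cover all of {1, 2, 3, 4, 5, 6}; (ii) for each edge, some bag contains both endpoints; (iii) the bags containing any fixed vertex form a subtree. All hold, so the decomposition is valid with width 3 − 1 = 2.

Yes; width 2.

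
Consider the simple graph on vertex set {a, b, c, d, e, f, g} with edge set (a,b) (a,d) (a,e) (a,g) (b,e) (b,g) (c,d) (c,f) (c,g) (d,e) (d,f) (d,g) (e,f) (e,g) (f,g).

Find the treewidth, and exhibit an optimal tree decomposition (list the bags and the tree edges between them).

Treewidth 3.
One such decomposition:
Bags: B1 = {d, e, f, g}  B2 = {a, d, e, g}  B3 = {a, b, e, g}  B4 = {c, d, f, g}
Tree: B1–B2, B2–B3, B1–B4

Every bag has size at most 4, so the width is 4 − 1 = 3 and tw(G) ≤ 3. On the other hand G contains the 4-clique {a, d, e, g}. A clique must lie in a single bag of any decomposition, so no decomposition can have width below 3. Hence tw(G) = 3 exactly.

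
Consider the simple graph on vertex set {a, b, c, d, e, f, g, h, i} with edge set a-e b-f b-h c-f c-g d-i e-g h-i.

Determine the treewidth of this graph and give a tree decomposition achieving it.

Every bag has size at most 2, so the width is 2 − 1 = 1 and tw(G) ≤ 1. Any graph with an edge has treewidth ≥ 1, and G has the edge a–e. Combining the bounds, tw(G) = 1.

Treewidth 1.
Bags: B1 = {a, e}  B2 = {e, g}  B3 = {c, g}  B4 = {c, f}  B5 = {b, f}  B6 = {b, h}  B7 = {h, i}  B8 = {d, i}
Tree: B1–B2, B2–B3, B3–B4, B4–B5, B5–B6, B6–B7, B7–B8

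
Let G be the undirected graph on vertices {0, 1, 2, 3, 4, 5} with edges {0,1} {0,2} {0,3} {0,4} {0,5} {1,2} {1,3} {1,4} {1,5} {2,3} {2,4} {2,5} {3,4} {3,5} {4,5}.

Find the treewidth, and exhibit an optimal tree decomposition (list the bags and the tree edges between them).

Treewidth 5.
One such decomposition:
Bags: B1 = {0, 1, 2, 3, 4, 5}
Tree: (single bag)

With just one bag of size 6, the width is 6 − 1 = 5, so tw(G) ≤ 5. Conversely, {0, 1, 2, 3, 4, 5} is a clique of size 6, and the vertices of any clique must share a bag in every tree decomposition; so some bag has ≥ 6 vertices and tw(G) ≥ 5. The upper and lower bounds meet at 5, so that is the treewidth.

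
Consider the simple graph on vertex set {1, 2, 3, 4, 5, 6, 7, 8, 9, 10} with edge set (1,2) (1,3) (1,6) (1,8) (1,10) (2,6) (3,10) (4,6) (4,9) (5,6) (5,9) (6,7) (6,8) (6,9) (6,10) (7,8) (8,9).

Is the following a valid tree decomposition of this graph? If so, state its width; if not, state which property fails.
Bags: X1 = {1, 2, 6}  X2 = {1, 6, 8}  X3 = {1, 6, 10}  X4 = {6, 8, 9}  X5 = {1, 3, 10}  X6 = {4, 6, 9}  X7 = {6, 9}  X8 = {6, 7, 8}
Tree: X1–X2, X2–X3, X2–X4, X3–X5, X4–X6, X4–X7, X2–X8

No — vertex 5 appears in no bag.

A tree decomposition must satisfy three properties: every vertex lies in some bag; for every edge, both endpoints lie together in some bag; and for every vertex, the bags containing it form a connected subtree. Here vertex 5 appears in no bag, so the decomposition is invalid.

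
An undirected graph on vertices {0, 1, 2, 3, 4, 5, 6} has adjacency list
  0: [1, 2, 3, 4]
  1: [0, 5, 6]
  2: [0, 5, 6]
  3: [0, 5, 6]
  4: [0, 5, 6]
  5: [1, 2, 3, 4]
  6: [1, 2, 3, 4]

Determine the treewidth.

3

A width-3 tree decomposition is:
Bags: B1 = {0, 2, 5, 6}  B2 = {0, 1, 5, 6}  B3 = {0, 4, 5, 6}  B4 = {0, 3, 5, 6}
Tree: B1–B2, B2–B3, B3–B4
Every bag has size at most 4, so the width is 4 − 1 = 3 and tw(G) ≤ 3. For the lower bound: the 4 vertex sets {0,2}, {1,6}, {5}, {4} are disjoint, each induces a connected subgraph, and every pair is joined by at least one edge of G. Contracting each set to a single vertex therefore yields K_{4} as a minor, and since treewidth is minor-monotone, tw(G) ≥ tw(K_{4}) = 3. Combining the bounds, tw(G) = 3.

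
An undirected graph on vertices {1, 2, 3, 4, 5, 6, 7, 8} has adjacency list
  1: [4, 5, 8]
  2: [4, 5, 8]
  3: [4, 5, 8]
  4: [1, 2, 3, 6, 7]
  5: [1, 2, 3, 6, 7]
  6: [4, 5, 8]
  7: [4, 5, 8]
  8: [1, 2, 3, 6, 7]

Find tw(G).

3

A width-3 tree decomposition is:
Bags: B1 = {4, 5, 6, 8}  B2 = {2, 4, 5, 8}  B3 = {4, 5, 7, 8}  B4 = {3, 4, 5, 8}  B5 = {1, 4, 5, 8}
Tree: B1–B2, B2–B3, B3–B4, B4–B5
The largest bag has 4 vertices, giving width 3; this decomposition certifies tw(G) ≤ 3. For the lower bound: the 4 vertex sets {4,6}, {2,5}, {8}, {7} are disjoint, each induces a connected subgraph, and every pair is joined by at least one edge of G. Contracting each set to a single vertex therefore yields K_{4} as a minor, and since treewidth is minor-monotone, tw(G) ≥ tw(K_{4}) = 3. Therefore the treewidth is 3.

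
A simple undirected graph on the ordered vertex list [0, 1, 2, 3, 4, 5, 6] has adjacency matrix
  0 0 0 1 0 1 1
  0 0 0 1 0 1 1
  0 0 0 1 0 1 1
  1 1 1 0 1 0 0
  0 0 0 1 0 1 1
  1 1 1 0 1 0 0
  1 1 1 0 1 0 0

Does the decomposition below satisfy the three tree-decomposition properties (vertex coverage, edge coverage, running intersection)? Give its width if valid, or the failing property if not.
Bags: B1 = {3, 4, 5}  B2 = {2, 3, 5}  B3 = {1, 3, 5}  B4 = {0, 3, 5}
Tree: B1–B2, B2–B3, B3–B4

No — vertex 6 appears in no bag.

A tree decomposition must satisfy three properties: every vertex lies in some bag; for every edge, both endpoints lie together in some bag; and for every vertex, the bags containing it form a connected subtree. Here vertex 6 appears in no bag, so the decomposition is invalid.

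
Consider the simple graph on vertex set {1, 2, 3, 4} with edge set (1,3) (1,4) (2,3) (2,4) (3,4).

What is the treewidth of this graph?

A width-2 tree decomposition is:
Bags: B1 = {2, 3, 4}  B2 = {1, 3, 4}
Tree: B1–B2
The largest bag has 3 vertices, giving width 2; this decomposition certifies tw(G) ≤ 2. On the other hand G contains the 3-clique {1, 3, 4}. A clique must lie in a single bag of any decomposition, so no decomposition can have width below 2. The upper and lower bounds meet at 2, so that is the treewidth.

2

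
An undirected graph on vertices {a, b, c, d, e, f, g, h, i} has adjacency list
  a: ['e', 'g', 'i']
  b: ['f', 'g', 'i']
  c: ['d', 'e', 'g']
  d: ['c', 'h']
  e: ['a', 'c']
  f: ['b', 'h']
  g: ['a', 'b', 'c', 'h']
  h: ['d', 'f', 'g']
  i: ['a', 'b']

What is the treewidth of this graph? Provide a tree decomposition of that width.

Treewidth 3.
One such decomposition:
Bags: B1 = {b, f, h, i}  B2 = {b, g, h, i}  B3 = {a, g, h, i}  B4 = {a, d, g, h}  B5 = {a, c, d, g}  B6 = {a, c, d, e}
Tree: B1–B2, B2–B3, B3–B4, B4–B5, B5–B6

Each bag holds 4 vertices, so the decomposition has width 3, which upper-bounds the treewidth. For the lower bound: the 4 vertex sets {b,f,i}, {h}, {g}, {a,c,d,e} are disjoint, each induces a connected subgraph, and every pair is joined by at least one edge of G. Contracting each set to a single vertex therefore yields K_{4} as a minor, and since treewidth is minor-monotone, tw(G) ≥ tw(K_{4}) = 3. Hence tw(G) = 3 exactly.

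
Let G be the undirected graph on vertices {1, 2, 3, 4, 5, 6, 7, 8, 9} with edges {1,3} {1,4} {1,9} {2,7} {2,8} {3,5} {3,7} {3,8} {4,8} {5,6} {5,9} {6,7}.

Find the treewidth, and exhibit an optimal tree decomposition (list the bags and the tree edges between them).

Treewidth 3.
Bags: B1 = {1, 4, 5, 9}  B2 = {1, 3, 4, 5}  B3 = {3, 4, 5, 8}  B4 = {3, 5, 6, 8}  B5 = {3, 6, 7, 8}  B6 = {2, 6, 7, 8}
Tree: B1–B2, B2–B3, B3–B4, B4–B5, B5–B6

The largest bag has 4 vertices, giving width 3; this decomposition certifies tw(G) ≤ 3. For the lower bound: the 4 vertex sets {1,4,9}, {5}, {3}, {2,6,7,8} are disjoint, each induces a connected subgraph, and every pair is joined by at least one edge of G. Contracting each set to a single vertex therefore yields K_{4} as a minor, and since treewidth is minor-monotone, tw(G) ≥ tw(K_{4}) = 3. The upper and lower bounds meet at 3, so that is the treewidth.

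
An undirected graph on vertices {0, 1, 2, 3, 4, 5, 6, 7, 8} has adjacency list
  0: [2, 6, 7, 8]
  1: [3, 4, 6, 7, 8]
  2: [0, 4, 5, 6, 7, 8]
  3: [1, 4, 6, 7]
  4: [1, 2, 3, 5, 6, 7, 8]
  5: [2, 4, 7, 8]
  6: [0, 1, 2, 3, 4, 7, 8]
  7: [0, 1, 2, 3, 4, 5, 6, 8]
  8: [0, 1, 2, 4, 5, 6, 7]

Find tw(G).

A width-4 tree decomposition is:
Bags: B1 = {2, 4, 6, 7, 8}  B2 = {0, 2, 6, 7, 8}  B3 = {1, 4, 6, 7, 8}  B4 = {2, 4, 5, 7, 8}  B5 = {1, 3, 4, 6, 7}
Tree: B1–B2, B1–B3, B1–B4, B3–B5
The largest bag has 5 vertices, giving width 4; this decomposition certifies tw(G) ≤ 4. For the lower bound, the 5 vertices {0, 2, 6, 7, 8} are pairwise adjacent, and any tree decomposition puts a clique entirely inside one bag — forcing width ≥ 4. Hence tw(G) = 4 exactly.

4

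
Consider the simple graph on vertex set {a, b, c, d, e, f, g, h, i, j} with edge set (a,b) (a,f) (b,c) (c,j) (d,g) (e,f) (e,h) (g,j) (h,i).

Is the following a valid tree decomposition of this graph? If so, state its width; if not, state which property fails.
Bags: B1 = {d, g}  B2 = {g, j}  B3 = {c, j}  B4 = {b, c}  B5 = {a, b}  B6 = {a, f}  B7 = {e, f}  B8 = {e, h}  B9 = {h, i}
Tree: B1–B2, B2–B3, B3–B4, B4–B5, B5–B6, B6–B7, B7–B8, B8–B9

Yes; width 1.

Vertex coverage: the bags together contain {a, b, c, d, e, f, g, h, i, j}, the full vertex set. Edge coverage: each edge of G has both endpoints in at least one bag. Running intersection: for every vertex, the bags containing it form a connected subtree. All three properties hold, so this is a valid tree decomposition of width max|bag| − 1 = 1, and hence tw(G) ≤ 1.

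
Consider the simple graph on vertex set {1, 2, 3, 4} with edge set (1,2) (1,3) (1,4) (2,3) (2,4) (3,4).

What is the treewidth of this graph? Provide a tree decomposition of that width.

A single bag containing all 4 vertices is trivially a valid decomposition of width 3. For the lower bound, the 4 vertices {1, 2, 3, 4} are pairwise adjacent, and any tree decomposition puts a clique entirely inside one bag — forcing width ≥ 3. Therefore the treewidth is 3.

Treewidth 3.
Bags: B1 = {1, 2, 3, 4}
Tree: (single bag)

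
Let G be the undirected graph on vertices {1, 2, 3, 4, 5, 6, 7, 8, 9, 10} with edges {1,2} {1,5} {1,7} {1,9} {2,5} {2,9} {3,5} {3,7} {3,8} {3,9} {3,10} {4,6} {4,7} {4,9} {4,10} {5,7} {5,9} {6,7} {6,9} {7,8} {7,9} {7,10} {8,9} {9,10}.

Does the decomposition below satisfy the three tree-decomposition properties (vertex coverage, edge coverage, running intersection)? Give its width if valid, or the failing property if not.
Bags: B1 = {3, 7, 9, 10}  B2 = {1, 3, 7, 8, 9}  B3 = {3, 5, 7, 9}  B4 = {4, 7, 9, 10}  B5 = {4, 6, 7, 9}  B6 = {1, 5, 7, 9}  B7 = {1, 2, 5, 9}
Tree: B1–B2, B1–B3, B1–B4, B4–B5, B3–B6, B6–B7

No — bags containing vertex 1 are not connected in the tree.

A tree decomposition must satisfy three properties: every vertex lies in some bag; for every edge, both endpoints lie together in some bag; and for every vertex, the bags containing it form a connected subtree. Here bags containing vertex 1 are not connected in the tree, so the decomposition is invalid.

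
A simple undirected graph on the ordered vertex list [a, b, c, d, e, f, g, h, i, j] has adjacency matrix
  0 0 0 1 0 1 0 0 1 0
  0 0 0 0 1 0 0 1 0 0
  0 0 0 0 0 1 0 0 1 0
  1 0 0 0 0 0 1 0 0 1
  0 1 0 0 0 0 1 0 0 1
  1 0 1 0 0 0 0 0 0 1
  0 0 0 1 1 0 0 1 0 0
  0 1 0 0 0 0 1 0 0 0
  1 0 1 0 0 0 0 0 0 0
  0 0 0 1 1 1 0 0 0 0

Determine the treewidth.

A width-2 tree decomposition is:
Bags: B1 = {b, e, h}  B2 = {e, g, h}  B3 = {e, g, j}  B4 = {d, g, j}  B5 = {d, f, j}  B6 = {a, d, f}  B7 = {a, c, f}  B8 = {a, c, i}
Tree: B1–B2, B2–B3, B3–B4, B4–B5, B5–B6, B6–B7, B7–B8
Every bag has size at most 3, so the width is 3 − 1 = 2 and tw(G) ≤ 2. The edges b–h–g–e–b form a cycle, so G is not a tree and its treewidth is at least 2. Combining the bounds, tw(G) = 2.

2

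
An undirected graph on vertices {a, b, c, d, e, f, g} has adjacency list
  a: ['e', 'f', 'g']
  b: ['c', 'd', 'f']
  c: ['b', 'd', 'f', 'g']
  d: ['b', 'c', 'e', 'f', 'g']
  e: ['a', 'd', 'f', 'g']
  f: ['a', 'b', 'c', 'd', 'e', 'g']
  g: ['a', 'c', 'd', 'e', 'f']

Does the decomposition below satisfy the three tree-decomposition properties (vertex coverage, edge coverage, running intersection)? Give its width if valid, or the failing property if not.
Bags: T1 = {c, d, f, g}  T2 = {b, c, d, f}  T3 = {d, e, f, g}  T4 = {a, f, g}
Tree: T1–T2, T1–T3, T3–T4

No — edge (e,a) lies in no bag.

A tree decomposition must satisfy three properties: every vertex lies in some bag; for every edge, both endpoints lie together in some bag; and for every vertex, the bags containing it form a connected subtree. Here edge (e,a) lies in no bag, so the decomposition is invalid.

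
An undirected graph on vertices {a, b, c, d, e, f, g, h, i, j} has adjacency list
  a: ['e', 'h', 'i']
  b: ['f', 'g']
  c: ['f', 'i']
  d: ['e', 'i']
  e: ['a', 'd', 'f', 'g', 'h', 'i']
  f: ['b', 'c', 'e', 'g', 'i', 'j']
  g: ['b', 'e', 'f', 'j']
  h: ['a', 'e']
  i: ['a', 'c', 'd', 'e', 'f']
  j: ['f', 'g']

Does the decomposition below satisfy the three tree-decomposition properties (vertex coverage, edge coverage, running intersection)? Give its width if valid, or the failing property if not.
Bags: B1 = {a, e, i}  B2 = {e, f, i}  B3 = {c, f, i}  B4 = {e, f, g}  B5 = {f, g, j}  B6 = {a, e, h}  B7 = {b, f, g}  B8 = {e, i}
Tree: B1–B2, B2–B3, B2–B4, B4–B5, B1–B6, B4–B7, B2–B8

No — vertex d appears in no bag.

A tree decomposition must satisfy three properties: every vertex lies in some bag; for every edge, both endpoints lie together in some bag; and for every vertex, the bags containing it form a connected subtree. Here vertex d appears in no bag, so the decomposition is invalid.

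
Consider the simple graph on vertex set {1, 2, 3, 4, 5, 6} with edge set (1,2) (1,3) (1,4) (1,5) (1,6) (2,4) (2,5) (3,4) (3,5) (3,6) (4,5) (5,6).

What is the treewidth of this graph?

3

A width-3 tree decomposition is:
Bags: B1 = {1, 3, 4, 5}  B2 = {1, 2, 4, 5}  B3 = {1, 3, 5, 6}
Tree: B1–B2, B1–B3
Every bag has size at most 4, so the width is 4 − 1 = 3 and tw(G) ≤ 3. For the lower bound, the 4 vertices {1, 2, 4, 5} are pairwise adjacent, and any tree decomposition puts a clique entirely inside one bag — forcing width ≥ 3. Hence tw(G) = 3 exactly.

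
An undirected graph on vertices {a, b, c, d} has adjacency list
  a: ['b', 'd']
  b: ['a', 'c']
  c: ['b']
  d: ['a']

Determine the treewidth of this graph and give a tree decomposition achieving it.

Treewidth 1.
One such decomposition:
Bags: B1 = {b, c}  B2 = {a, b}  B3 = {a, d}
Tree: B1–B2, B2–B3

Every bag has size at most 2, so the width is 2 − 1 = 1 and tw(G) ≤ 1. G has an edge, so its treewidth is at least 1. Therefore the treewidth is 1.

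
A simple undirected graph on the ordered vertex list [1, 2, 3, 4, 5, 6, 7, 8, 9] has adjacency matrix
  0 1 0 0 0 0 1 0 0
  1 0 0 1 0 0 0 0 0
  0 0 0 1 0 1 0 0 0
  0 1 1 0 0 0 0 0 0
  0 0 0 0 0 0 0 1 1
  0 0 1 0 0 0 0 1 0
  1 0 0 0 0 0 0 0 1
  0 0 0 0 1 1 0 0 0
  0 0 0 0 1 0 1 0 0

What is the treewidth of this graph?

2

A width-2 tree decomposition is:
Bags: B1 = {1, 2, 7}  B2 = {2, 7, 9}  B3 = {2, 5, 9}  B4 = {2, 5, 8}  B5 = {2, 6, 8}  B6 = {2, 3, 6}  B7 = {2, 3, 4}
Tree: B1–B2, B2–B3, B3–B4, B4–B5, B5–B6, B6–B7
Every bag has size at most 3, so the width is 3 − 1 = 2 and tw(G) ≤ 2. Since 2–1–7–9–5–8–6–3–4–2 is a cycle in G, G is not acyclic. Forests are exactly the graphs of treewidth ≤ 1, so tw(G) ≥ 2. The upper and lower bounds meet at 2, so that is the treewidth.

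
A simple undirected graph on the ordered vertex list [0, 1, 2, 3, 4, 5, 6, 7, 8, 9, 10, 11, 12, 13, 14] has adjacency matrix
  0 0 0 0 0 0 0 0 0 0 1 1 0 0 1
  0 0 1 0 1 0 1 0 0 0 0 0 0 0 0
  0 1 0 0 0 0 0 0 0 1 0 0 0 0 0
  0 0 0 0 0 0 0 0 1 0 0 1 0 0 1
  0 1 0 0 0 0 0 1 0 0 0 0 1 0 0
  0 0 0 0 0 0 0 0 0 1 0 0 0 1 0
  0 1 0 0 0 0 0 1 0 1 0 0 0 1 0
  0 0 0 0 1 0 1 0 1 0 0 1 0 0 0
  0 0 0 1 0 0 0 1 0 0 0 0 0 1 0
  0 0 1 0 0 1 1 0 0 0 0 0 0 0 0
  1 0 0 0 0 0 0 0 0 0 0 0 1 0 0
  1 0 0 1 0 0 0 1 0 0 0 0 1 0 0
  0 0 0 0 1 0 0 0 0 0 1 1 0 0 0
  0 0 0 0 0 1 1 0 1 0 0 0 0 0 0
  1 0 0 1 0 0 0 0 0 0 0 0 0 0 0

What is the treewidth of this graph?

A width-3 tree decomposition is:
Bags: B1 = {2, 5, 9, 13}  B2 = {2, 6, 9, 13}  B3 = {1, 2, 6, 13}  B4 = {1, 6, 8, 13}  B5 = {1, 6, 7, 8}  B6 = {1, 4, 7, 8}  B7 = {3, 4, 7, 8}  B8 = {3, 4, 7, 11}  B9 = {3, 4, 11, 12}  B10 = {3, 11, 12, 14}  B11 = {0, 11, 12, 14}  B12 = {0, 10, 12, 14}
Tree: B1–B2, B2–B3, B3–B4, B4–B5, B5–B6, B6–B7, B7–B8, B8–B9, B9–B10, B10–B11, B11–B12
Each bag holds 4 vertices, so the decomposition has width 3, which upper-bounds the treewidth. For the lower bound: the 4 vertex sets {2,5,9}, {13}, {6}, {1,4,7,8} are disjoint, each induces a connected subgraph, and every pair is joined by at least one edge of G. Contracting each set to a single vertex therefore yields K_{4} as a minor, and since treewidth is minor-monotone, tw(G) ≥ tw(K_{4}) = 3. Therefore the treewidth is 3.

3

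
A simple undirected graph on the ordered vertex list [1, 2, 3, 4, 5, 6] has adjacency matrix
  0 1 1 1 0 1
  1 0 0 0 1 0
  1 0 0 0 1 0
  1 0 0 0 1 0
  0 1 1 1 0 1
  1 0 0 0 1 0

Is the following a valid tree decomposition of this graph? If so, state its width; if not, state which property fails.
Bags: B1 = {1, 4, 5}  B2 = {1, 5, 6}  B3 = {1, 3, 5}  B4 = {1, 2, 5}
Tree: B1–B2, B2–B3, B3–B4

Yes; width 2.

Checking the three conditions: (i) the bags cover all of {1, 2, 3, 4, 5, 6}; (ii) for each edge, some bag contains both endpoints; (iii) the bags containing any fixed vertex form a subtree. All hold, so the decomposition is valid with width 3 − 1 = 2.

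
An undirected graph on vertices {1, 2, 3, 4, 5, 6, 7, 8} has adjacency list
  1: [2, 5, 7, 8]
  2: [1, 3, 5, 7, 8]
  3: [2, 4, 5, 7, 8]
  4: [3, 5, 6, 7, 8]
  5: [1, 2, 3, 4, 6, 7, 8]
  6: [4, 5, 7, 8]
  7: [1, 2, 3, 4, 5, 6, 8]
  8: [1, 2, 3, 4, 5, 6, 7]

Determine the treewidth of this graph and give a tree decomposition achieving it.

Treewidth 4.
One such decomposition:
Bags: B1 = {2, 3, 5, 7, 8}  B2 = {3, 4, 5, 7, 8}  B3 = {4, 5, 6, 7, 8}  B4 = {1, 2, 5, 7, 8}
Tree: B1–B2, B2–B3, B1–B4

Every bag has size at most 5, so the width is 5 − 1 = 4 and tw(G) ≤ 4. For the lower bound, the 5 vertices {1, 2, 5, 7, 8} are pairwise adjacent, and any tree decomposition puts a clique entirely inside one bag — forcing width ≥ 4. The upper and lower bounds meet at 4, so that is the treewidth.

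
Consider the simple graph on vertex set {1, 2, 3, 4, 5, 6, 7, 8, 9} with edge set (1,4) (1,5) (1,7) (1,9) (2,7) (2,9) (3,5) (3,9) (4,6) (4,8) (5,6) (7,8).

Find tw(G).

3

A width-3 tree decomposition is:
Bags: B1 = {2, 3, 5, 9}  B2 = {1, 2, 5, 9}  B3 = {1, 2, 5, 7}  B4 = {1, 5, 6, 7}  B5 = {1, 4, 6, 7}  B6 = {4, 6, 7, 8}
Tree: B1–B2, B2–B3, B3–B4, B4–B5, B5–B6
The largest bag has 4 vertices, giving width 3; this decomposition certifies tw(G) ≤ 3. For the lower bound: the 4 vertex sets {2,3,9}, {5}, {1}, {4,6,7,8} are disjoint, each induces a connected subgraph, and every pair is joined by at least one edge of G. Contracting each set to a single vertex therefore yields K_{4} as a minor, and since treewidth is minor-monotone, tw(G) ≥ tw(K_{4}) = 3. The upper and lower bounds meet at 3, so that is the treewidth.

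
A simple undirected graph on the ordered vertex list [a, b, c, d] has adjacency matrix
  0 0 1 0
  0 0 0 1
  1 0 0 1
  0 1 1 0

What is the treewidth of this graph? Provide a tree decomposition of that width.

Treewidth 1.
One optimal decomposition is:
Bags: B1 = {c, d}  B2 = {b, d}  B3 = {a, c}
Tree: B1–B2, B1–B3

Each bag holds 2 vertices, so the decomposition has width 1, which upper-bounds the treewidth. Any graph with an edge has treewidth ≥ 1, and G has the edge d–c. The upper and lower bounds meet at 1, so that is the treewidth.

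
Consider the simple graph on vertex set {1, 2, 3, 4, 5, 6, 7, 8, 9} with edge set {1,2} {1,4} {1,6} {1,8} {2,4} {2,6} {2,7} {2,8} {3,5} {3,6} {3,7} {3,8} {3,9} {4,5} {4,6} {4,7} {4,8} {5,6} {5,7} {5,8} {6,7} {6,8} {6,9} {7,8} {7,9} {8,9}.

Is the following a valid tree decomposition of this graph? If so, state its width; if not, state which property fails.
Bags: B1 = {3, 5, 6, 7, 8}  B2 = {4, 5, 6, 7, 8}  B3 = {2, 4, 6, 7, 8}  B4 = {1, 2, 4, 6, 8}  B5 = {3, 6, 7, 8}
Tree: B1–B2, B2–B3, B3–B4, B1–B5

A tree decomposition must satisfy three properties: every vertex lies in some bag; for every edge, both endpoints lie together in some bag; and for every vertex, the bags containing it form a connected subtree. Here vertex 9 appears in no bag, so the decomposition is invalid.

No — vertex 9 appears in no bag.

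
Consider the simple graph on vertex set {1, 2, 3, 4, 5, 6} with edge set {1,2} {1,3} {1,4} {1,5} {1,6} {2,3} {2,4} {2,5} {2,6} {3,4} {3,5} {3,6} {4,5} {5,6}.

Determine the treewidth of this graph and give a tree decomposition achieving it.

Treewidth 4.
Bags: B1 = {1, 2, 3, 5, 6}  B2 = {1, 2, 3, 4, 5}
Tree: B1–B2

Every bag has size at most 5, so the width is 5 − 1 = 4 and tw(G) ≤ 4. On the other hand G contains the 5-clique {1, 2, 3, 4, 5}. A clique must lie in a single bag of any decomposition, so no decomposition can have width below 4. Therefore the treewidth is 4.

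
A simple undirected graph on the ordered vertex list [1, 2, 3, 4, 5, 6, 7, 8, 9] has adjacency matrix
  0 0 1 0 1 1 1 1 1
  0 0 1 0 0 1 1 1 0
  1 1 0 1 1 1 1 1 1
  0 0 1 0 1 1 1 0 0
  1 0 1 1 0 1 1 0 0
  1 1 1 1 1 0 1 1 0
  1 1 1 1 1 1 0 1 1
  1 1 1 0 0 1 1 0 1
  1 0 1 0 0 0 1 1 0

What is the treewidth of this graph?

A width-4 tree decomposition is:
Bags: B1 = {1, 3, 6, 7, 8}  B2 = {1, 3, 5, 6, 7}  B3 = {2, 3, 6, 7, 8}  B4 = {3, 4, 5, 6, 7}  B5 = {1, 3, 7, 8, 9}
Tree: B1–B2, B1–B3, B2–B4, B1–B5
The largest bag has 5 vertices, giving width 4; this decomposition certifies tw(G) ≤ 4. On the other hand G contains the 5-clique {1, 3, 7, 8, 9}. A clique must lie in a single bag of any decomposition, so no decomposition can have width below 4. Combining the bounds, tw(G) = 4.

4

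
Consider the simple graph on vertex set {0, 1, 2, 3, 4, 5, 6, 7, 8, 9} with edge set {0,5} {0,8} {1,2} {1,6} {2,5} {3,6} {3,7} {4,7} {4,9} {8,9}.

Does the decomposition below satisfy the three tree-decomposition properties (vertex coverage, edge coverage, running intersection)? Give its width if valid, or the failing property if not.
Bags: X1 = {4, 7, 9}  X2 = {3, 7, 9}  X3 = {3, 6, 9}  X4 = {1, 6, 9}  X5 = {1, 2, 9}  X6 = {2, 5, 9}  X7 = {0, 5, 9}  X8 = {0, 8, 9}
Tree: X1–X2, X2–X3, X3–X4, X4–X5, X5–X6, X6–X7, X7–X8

Yes; width 2.

Every vertex of G appears in some bag (union = {0, 1, 2, 3, 4, 5, 6, 7, 8, 9}); every edge is covered by a bag; and for each vertex v the set of bags containing v is connected in the bag tree. The decomposition is therefore valid. The largest bag has 3 vertices, so the width is 2.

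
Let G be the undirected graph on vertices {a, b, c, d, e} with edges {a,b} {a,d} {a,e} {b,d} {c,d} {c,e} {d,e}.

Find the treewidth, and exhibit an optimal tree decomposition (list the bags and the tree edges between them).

Treewidth 2.
Bags: B1 = {a, d, e}  B2 = {a, b, d}  B3 = {c, d, e}
Tree: B1–B2, B1–B3

The largest bag has 3 vertices, giving width 2; this decomposition certifies tw(G) ≤ 2. Conversely, {c, d, e} is a clique of size 3, and the vertices of any clique must share a bag in every tree decomposition; so some bag has ≥ 3 vertices and tw(G) ≥ 2. The upper and lower bounds meet at 2, so that is the treewidth.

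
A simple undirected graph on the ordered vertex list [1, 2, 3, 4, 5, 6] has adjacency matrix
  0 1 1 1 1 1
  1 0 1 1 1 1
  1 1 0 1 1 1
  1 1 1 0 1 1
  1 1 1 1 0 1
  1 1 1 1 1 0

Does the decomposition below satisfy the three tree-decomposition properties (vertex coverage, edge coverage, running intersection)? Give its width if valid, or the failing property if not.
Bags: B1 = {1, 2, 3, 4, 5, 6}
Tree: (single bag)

Yes; width 5.

Vertex coverage: the bags together contain {1, 2, 3, 4, 5, 6}, the full vertex set. Edge coverage: each edge of G has both endpoints in at least one bag. Running intersection: for every vertex, the bags containing it form a connected subtree. All three properties hold, so this is a valid tree decomposition of width max|bag| − 1 = 5, and hence tw(G) ≤ 5.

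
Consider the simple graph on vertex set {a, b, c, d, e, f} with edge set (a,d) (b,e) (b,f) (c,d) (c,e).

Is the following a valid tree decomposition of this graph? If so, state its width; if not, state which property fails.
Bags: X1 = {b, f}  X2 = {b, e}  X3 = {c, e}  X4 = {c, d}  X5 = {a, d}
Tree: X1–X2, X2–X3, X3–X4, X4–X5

Yes; width 1.

Vertex coverage: the bags together contain {a, b, c, d, e, f}, the full vertex set. Edge coverage: each edge of G has both endpoints in at least one bag. Running intersection: for every vertex, the bags containing it form a connected subtree. All three properties hold, so this is a valid tree decomposition of width max|bag| − 1 = 1, and hence tw(G) ≤ 1.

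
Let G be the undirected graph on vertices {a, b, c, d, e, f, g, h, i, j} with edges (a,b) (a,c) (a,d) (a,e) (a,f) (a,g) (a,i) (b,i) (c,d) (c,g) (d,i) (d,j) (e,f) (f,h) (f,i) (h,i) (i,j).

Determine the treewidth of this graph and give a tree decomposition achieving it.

Treewidth 2.
Bags: B1 = {a, c, d}  B2 = {a, c, g}  B3 = {a, d, i}  B4 = {a, f, i}  B5 = {d, i, j}  B6 = {a, e, f}  B7 = {f, h, i}  B8 = {a, b, i}
Tree: B1–B2, B1–B3, B3–B4, B3–B5, B4–B6, B4–B7, B4–B8

Every bag has size at most 3, so the width is 3 − 1 = 2 and tw(G) ≤ 2. On the other hand G contains the 3-clique {d, i, j}. A clique must lie in a single bag of any decomposition, so no decomposition can have width below 2. Therefore the treewidth is 2.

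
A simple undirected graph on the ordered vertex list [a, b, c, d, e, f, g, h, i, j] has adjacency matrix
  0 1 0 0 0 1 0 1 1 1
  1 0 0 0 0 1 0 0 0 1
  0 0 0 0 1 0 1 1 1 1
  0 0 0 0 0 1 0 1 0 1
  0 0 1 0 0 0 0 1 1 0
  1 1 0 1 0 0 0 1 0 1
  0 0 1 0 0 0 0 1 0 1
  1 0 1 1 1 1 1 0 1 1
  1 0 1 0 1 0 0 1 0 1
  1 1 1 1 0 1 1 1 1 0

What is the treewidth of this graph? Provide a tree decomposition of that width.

Treewidth 3.
One optimal decomposition is:
Bags: B1 = {a, h, i, j}  B2 = {a, f, h, j}  B3 = {d, f, h, j}  B4 = {c, h, i, j}  B5 = {a, b, f, j}  B6 = {c, g, h, j}  B7 = {c, e, h, i}
Tree: B1–B2, B2–B3, B1–B4, B2–B5, B4–B6, B4–B7

The largest bag has 4 vertices, giving width 3; this decomposition certifies tw(G) ≤ 3. On the other hand G contains the 4-clique {c, g, h, j}. A clique must lie in a single bag of any decomposition, so no decomposition can have width below 3. Hence tw(G) = 3 exactly.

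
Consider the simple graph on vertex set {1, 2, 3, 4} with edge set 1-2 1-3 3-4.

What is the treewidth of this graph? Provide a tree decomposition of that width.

Every bag has size at most 2, so the width is 2 − 1 = 1 and tw(G) ≤ 1. G has an edge, so its treewidth is at least 1. Therefore the treewidth is 1.

Treewidth 1.
Bags: B1 = {3, 4}  B2 = {1, 3}  B3 = {1, 2}
Tree: B1–B2, B2–B3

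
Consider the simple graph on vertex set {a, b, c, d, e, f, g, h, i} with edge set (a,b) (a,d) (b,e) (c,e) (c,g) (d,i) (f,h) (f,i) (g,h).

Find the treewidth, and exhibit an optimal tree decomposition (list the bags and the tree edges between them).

Each bag holds 3 vertices, so the decomposition has width 2, which upper-bounds the treewidth. Since h–f–i–d–a–b–e–c–g–h is a cycle in G, G is not acyclic. Forests are exactly the graphs of treewidth ≤ 1, so tw(G) ≥ 2. Hence tw(G) = 2 exactly.

Treewidth 2.
One optimal decomposition is:
Bags: B1 = {f, h, i}  B2 = {d, h, i}  B3 = {a, d, h}  B4 = {a, b, h}  B5 = {b, e, h}  B6 = {c, e, h}  B7 = {c, g, h}
Tree: B1–B2, B2–B3, B3–B4, B4–B5, B5–B6, B6–B7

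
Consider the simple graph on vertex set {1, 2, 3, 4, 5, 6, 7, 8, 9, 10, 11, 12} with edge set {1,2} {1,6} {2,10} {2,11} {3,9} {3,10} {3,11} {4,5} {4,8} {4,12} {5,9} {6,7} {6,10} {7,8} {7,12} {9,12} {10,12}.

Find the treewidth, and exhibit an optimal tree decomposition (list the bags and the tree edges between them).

Each bag holds 4 vertices, so the decomposition has width 3, which upper-bounds the treewidth. For the lower bound: the 4 vertex sets {1,2,11}, {6}, {10}, {3,7,9,12} are disjoint, each induces a connected subgraph, and every pair is joined by at least one edge of G. Contracting each set to a single vertex therefore yields K_{4} as a minor, and since treewidth is minor-monotone, tw(G) ≥ tw(K_{4}) = 3. Hence tw(G) = 3 exactly.

Treewidth 3.
Bags: B1 = {1, 2, 6, 11}  B2 = {2, 6, 10, 11}  B3 = {3, 6, 10, 11}  B4 = {3, 6, 7, 10}  B5 = {3, 7, 10, 12}  B6 = {3, 7, 9, 12}  B7 = {7, 8, 9, 12}  B8 = {4, 8, 9, 12}  B9 = {4, 5, 8, 9}
Tree: B1–B2, B2–B3, B3–B4, B4–B5, B5–B6, B6–B7, B7–B8, B8–B9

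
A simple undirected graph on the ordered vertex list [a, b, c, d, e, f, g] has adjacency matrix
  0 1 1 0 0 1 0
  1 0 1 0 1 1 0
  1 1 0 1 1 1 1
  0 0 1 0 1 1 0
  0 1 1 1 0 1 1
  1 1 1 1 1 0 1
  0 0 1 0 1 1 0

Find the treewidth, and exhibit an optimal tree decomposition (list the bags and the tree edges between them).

Every bag has size at most 4, so the width is 4 − 1 = 3 and tw(G) ≤ 3. Conversely, {c, d, e, f} is a clique of size 4, and the vertices of any clique must share a bag in every tree decomposition; so some bag has ≥ 4 vertices and tw(G) ≥ 3. Combining the bounds, tw(G) = 3.

Treewidth 3.
Bags: B1 = {b, c, e, f}  B2 = {a, b, c, f}  B3 = {c, d, e, f}  B4 = {c, e, f, g}
Tree: B1–B2, B1–B3, B3–B4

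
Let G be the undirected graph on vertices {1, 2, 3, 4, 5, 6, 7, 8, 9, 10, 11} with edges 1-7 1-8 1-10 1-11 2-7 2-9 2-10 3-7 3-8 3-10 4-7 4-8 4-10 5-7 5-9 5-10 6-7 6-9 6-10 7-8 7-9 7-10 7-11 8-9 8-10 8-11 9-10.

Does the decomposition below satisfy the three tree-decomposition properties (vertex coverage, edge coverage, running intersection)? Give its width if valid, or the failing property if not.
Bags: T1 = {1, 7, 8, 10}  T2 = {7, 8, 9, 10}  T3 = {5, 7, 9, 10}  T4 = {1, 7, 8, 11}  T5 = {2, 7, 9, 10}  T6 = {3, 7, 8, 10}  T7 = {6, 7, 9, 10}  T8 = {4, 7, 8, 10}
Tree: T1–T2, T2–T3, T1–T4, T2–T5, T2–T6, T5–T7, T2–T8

Vertex coverage: the bags together contain {1, 2, 3, 4, 5, 6, 7, 8, 9, 10, 11}, the full vertex set. Edge coverage: each edge of G has both endpoints in at least one bag. Running intersection: for every vertex, the bags containing it form a connected subtree. All three properties hold, so this is a valid tree decomposition of width max|bag| − 1 = 3, and hence tw(G) ≤ 3.

Yes; width 3.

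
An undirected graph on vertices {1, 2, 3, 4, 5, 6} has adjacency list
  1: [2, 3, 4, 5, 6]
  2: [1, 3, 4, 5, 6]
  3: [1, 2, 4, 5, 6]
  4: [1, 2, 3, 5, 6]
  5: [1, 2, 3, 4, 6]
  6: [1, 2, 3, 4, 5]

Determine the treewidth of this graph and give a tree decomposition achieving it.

A single bag containing all 6 vertices is trivially a valid decomposition of width 5. Conversely, {1, 2, 3, 4, 5, 6} is a clique of size 6, and the vertices of any clique must share a bag in every tree decomposition; so some bag has ≥ 6 vertices and tw(G) ≥ 5. The upper and lower bounds meet at 5, so that is the treewidth.

Treewidth 5.
One optimal decomposition is:
Bags: B1 = {1, 2, 3, 4, 5, 6}
Tree: (single bag)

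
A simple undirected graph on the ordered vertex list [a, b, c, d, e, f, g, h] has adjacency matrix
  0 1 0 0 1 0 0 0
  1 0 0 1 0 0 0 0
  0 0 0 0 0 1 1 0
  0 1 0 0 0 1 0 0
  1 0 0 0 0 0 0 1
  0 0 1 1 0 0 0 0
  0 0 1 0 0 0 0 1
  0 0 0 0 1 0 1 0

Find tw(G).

A width-2 tree decomposition is:
Bags: B1 = {e, g, h}  B2 = {c, e, g}  B3 = {c, e, f}  B4 = {d, e, f}  B5 = {b, d, e}  B6 = {a, b, e}
Tree: B1–B2, B2–B3, B3–B4, B4–B5, B5–B6
Each bag holds 3 vertices, so the decomposition has width 2, which upper-bounds the treewidth. Since e–h–g–c–f–d–b–a–e is a cycle in G, G is not acyclic. Forests are exactly the graphs of treewidth ≤ 1, so tw(G) ≥ 2. Therefore the treewidth is 2.

2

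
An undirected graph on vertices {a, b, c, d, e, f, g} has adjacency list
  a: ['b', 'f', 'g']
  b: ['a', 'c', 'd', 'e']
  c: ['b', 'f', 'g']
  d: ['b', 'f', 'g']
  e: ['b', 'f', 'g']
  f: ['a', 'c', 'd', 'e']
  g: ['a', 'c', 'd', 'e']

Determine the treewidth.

3

A width-3 tree decomposition is:
Bags: B1 = {b, d, f, g}  B2 = {b, e, f, g}  B3 = {a, b, f, g}  B4 = {b, c, f, g}
Tree: B1–B2, B2–B3, B3–B4
Each bag holds 4 vertices, so the decomposition has width 3, which upper-bounds the treewidth. For the lower bound: the 4 vertex sets {d,g}, {e,f}, {b}, {a} are disjoint, each induces a connected subgraph, and every pair is joined by at least one edge of G. Contracting each set to a single vertex therefore yields K_{4} as a minor, and since treewidth is minor-monotone, tw(G) ≥ tw(K_{4}) = 3. Hence tw(G) = 3 exactly.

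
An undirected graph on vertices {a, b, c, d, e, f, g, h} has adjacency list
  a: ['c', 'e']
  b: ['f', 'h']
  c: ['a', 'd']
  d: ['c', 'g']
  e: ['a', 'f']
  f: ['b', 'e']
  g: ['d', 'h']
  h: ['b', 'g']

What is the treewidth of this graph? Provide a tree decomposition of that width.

Treewidth 2.
Bags: B1 = {c, d, g}  B2 = {a, c, g}  B3 = {a, e, g}  B4 = {e, f, g}  B5 = {b, f, g}  B6 = {b, g, h}
Tree: B1–B2, B2–B3, B3–B4, B4–B5, B5–B6

Every bag has size at most 3, so the width is 3 − 1 = 2 and tw(G) ≤ 2. For the lower bound, G contains the cycle g–d–c–a–e–f–b–h–g, so G is not a forest; only forests have treewidth ≤ 1, hence tw(G) ≥ 2. The upper and lower bounds meet at 2, so that is the treewidth.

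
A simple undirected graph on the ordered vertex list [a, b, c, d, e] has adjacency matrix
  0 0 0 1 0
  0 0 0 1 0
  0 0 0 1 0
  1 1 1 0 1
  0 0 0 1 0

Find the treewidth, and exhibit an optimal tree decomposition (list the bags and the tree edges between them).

Each bag holds 2 vertices, so the decomposition has width 1, which upper-bounds the treewidth. G has an edge, so its treewidth is at least 1. The upper and lower bounds meet at 1, so that is the treewidth.

Treewidth 1.
Bags: B1 = {b, d}  B2 = {a, d}  B3 = {d, e}  B4 = {c, d}
Tree: B1–B2, B2–B3, B1–B4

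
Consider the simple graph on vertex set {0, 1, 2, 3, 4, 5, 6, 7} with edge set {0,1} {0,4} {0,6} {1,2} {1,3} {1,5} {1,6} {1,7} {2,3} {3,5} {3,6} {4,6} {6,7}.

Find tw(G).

A width-2 tree decomposition is:
Bags: B1 = {1, 3, 6}  B2 = {1, 3, 5}  B3 = {0, 1, 6}  B4 = {1, 6, 7}  B5 = {0, 4, 6}  B6 = {1, 2, 3}
Tree: B1–B2, B1–B3, B3–B4, B3–B5, B2–B6
Every bag has size at most 3, so the width is 3 − 1 = 2 and tw(G) ≤ 2. Conversely, {0, 1, 6} is a clique of size 3, and the vertices of any clique must share a bag in every tree decomposition; so some bag has ≥ 3 vertices and tw(G) ≥ 2. The upper and lower bounds meet at 2, so that is the treewidth.

2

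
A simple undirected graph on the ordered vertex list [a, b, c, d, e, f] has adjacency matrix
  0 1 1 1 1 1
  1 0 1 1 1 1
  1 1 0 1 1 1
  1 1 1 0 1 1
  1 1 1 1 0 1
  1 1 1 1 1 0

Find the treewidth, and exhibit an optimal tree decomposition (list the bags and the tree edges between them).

Treewidth 5.
One such decomposition:
Bags: B1 = {a, b, c, d, e, f}
Tree: (single bag)

A single bag containing all 6 vertices is trivially a valid decomposition of width 5. Conversely, {a, b, c, d, e, f} is a clique of size 6, and the vertices of any clique must share a bag in every tree decomposition; so some bag has ≥ 6 vertices and tw(G) ≥ 5. Combining the bounds, tw(G) = 5.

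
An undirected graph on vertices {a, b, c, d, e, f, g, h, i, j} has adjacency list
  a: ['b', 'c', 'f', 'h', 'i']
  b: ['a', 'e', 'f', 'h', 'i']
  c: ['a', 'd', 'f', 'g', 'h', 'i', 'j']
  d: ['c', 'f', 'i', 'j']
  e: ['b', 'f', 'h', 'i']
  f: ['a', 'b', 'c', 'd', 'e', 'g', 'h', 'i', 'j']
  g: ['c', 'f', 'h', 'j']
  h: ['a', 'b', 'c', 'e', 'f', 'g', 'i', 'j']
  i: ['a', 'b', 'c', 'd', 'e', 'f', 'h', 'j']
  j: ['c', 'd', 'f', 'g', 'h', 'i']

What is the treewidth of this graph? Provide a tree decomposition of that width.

Treewidth 4.
Bags: B1 = {c, f, h, i, j}  B2 = {a, c, f, h, i}  B3 = {c, f, g, h, j}  B4 = {a, b, f, h, i}  B5 = {b, e, f, h, i}  B6 = {c, d, f, i, j}
Tree: B1–B2, B1–B3, B2–B4, B4–B5, B1–B6

Each bag holds 5 vertices, so the decomposition has width 4, which upper-bounds the treewidth. Conversely, {c, d, f, i, j} is a clique of size 5, and the vertices of any clique must share a bag in every tree decomposition; so some bag has ≥ 5 vertices and tw(G) ≥ 4. The upper and lower bounds meet at 4, so that is the treewidth.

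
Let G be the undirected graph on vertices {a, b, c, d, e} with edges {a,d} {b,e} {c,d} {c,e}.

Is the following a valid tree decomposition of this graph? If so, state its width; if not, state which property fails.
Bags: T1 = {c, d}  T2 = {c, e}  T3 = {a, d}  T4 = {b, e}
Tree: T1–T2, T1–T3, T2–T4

Every vertex of G appears in some bag (union = {a, b, c, d, e}); every edge is covered by a bag; and for each vertex v the set of bags containing v is connected in the bag tree. The decomposition is therefore valid. The largest bag has 2 vertices, so the width is 1.

Yes; width 1.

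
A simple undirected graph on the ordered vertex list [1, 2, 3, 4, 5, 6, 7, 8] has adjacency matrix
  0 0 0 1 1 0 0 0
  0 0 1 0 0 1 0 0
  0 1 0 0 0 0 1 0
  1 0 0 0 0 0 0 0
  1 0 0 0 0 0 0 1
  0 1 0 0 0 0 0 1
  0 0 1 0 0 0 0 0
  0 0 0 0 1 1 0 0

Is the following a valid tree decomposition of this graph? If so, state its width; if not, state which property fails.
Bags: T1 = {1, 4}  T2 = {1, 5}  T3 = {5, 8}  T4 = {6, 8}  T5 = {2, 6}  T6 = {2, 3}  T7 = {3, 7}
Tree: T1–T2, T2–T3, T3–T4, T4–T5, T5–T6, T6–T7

Checking the three conditions: (i) the bags cover all of {1, 2, 3, 4, 5, 6, 7, 8}; (ii) for each edge, some bag contains both endpoints; (iii) the bags containing any fixed vertex form a subtree. All hold, so the decomposition is valid with width 2 − 1 = 1.

Yes; width 1.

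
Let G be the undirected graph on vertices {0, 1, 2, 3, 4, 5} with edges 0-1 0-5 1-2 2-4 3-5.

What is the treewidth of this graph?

1

A width-1 tree decomposition is:
Bags: B1 = {3, 5}  B2 = {0, 5}  B3 = {0, 1}  B4 = {1, 2}  B5 = {2, 4}
Tree: B1–B2, B2–B3, B3–B4, B4–B5
Every bag has size at most 2, so the width is 2 − 1 = 1 and tw(G) ≤ 1. Since G has at least one edge (e.g. 3–5), it is not an edgeless graph, so tw(G) ≥ 1. Therefore the treewidth is 1.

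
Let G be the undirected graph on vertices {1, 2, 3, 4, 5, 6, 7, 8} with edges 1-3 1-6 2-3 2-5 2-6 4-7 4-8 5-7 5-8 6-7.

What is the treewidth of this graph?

2

A width-2 tree decomposition is:
Bags: B1 = {4, 7, 8}  B2 = {5, 7, 8}  B3 = {5, 6, 7}  B4 = {2, 5, 6}  B5 = {1, 2, 6}  B6 = {1, 2, 3}
Tree: B1–B2, B2–B3, B3–B4, B4–B5, B5–B6
The largest bag has 3 vertices, giving width 2; this decomposition certifies tw(G) ≤ 2. Since 4–8–5–7–4 is a cycle in G, G is not acyclic. Forests are exactly the graphs of treewidth ≤ 1, so tw(G) ≥ 2. The upper and lower bounds meet at 2, so that is the treewidth.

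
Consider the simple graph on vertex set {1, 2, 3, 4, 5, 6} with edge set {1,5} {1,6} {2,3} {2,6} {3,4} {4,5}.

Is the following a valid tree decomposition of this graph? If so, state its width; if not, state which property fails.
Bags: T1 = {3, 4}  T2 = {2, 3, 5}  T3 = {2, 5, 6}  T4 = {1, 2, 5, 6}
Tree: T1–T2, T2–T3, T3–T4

A tree decomposition must satisfy three properties: every vertex lies in some bag; for every edge, both endpoints lie together in some bag; and for every vertex, the bags containing it form a connected subtree. Here edge (5,4) lies in no bag, so the decomposition is invalid.

No — edge (5,4) lies in no bag.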